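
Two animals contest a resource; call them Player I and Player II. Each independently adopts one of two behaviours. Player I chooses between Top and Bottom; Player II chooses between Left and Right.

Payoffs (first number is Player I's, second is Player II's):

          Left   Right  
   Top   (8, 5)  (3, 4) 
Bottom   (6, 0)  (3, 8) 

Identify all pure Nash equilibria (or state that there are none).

(Top, Left): Player I gets 8 ≥ 6 from Bottom, and Player II gets 5 ≥ 4 from Right — Nash equilibrium.
(Top, Right): Player II prefers Left (5 > 4) — not an equilibrium.
(Bottom, Left): Player I prefers Top (8 > 6); Player II prefers Right (8 > 0) — not an equilibrium.
(Bottom, Right): Player I gets 3 ≥ 3 from Top, and Player II gets 8 ≥ 0 from Left — Nash equilibrium.

(Top, Left) and (Bottom, Right)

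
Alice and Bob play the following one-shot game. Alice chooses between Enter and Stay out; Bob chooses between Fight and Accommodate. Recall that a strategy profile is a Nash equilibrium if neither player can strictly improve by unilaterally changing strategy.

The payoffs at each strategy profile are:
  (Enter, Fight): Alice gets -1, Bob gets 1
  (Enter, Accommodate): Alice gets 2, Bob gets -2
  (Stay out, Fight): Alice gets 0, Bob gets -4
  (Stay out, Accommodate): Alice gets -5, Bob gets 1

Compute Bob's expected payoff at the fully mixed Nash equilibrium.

-7/8

First find p, the probability Alice plays Enter, from Bob's indifference between Fight and Accommodate: p − 4(1−p) = −2p + (1−p), giving p = 5/8.
Since Bob is indifferent in equilibrium, Bob's expected payoff equals the payoff from either column against (5/8, 3/8). Using Fight: (5/8) − 4(3/8) = -7/8.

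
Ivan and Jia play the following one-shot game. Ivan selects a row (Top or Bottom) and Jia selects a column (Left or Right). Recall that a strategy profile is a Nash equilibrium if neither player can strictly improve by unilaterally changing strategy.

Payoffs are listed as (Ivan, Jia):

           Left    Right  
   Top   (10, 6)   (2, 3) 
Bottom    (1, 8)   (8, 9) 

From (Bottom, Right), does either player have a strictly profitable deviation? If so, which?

Neither

Ivan at (Bottom, Right) earns 8; deviating to Top yields 2 — not better.
Jia earns 9; deviating to Left yields 8 — not better.
Neither player can strictly improve; the profile is a Nash equilibrium.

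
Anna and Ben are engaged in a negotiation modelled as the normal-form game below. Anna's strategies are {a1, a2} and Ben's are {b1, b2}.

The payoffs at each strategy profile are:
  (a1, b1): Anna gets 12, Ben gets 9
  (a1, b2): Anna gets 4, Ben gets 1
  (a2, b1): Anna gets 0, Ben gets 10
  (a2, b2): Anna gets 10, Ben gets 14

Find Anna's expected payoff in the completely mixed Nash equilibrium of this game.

20/3

First find q, the probability Ben plays b1, from Anna's indifference between a1 and a2: 12q + 4(1−q) = 10(1−q), giving q = 1/3.
Since Anna is indifferent in equilibrium, Anna's expected payoff equals the payoff from either row against (1/3, 2/3). Using a1: 12(1/3) + 4(2/3) = 20/3.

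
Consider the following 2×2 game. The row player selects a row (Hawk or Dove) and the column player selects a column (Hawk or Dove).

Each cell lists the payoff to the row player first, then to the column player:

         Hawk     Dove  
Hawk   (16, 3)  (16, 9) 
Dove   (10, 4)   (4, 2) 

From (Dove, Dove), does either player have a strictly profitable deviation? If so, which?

The row player at (Dove, Dove) earns 4; deviating to Hawk yields 16 — a strict improvement.
The column player earns 2; deviating to Hawk yields 4 — a strict improvement.
Both the row player and the column player have strictly profitable deviations.

Both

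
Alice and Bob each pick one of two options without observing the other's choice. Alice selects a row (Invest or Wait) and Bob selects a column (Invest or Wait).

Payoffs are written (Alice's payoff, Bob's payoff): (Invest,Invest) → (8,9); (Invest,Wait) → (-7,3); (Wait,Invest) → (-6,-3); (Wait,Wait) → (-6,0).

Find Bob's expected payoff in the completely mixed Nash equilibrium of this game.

1

First find x, the probability Alice plays Invest, from Bob's indifference between Invest and Wait: 9x − 3(1−x) = 3x, giving x = 1/3.
Since Bob is indifferent in equilibrium, Bob's expected payoff equals the payoff from either column against (1/3, 2/3). Using Invest: 9(1/3) − 3(2/3) = 1.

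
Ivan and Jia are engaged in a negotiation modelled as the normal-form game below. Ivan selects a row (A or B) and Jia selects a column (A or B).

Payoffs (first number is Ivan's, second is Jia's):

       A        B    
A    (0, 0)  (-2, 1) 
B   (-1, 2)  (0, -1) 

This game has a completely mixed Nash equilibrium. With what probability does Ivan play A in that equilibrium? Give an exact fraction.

3/4

Let r be the probability that Ivan plays A. In a completely mixed equilibrium, Jia must be indifferent between A and B.
Jia's expected payoff from A is 2(1−r); from B it is r − (1−r).
Setting these equal: −2r + 2 = 2r − 1, so r = 3/4.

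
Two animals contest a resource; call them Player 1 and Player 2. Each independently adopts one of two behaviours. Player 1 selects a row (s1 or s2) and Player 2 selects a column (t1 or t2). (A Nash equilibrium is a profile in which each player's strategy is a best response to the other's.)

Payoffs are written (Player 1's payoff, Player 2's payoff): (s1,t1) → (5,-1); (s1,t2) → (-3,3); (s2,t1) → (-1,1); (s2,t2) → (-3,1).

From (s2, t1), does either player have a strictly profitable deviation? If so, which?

Player 1

Player 1 at (s2, t1) earns -1; deviating to s1 yields 5 — a strict improvement.
Player 2 earns 1; deviating to t2 yields 1 — not better.
Only Player 1 has a strictly profitable deviation.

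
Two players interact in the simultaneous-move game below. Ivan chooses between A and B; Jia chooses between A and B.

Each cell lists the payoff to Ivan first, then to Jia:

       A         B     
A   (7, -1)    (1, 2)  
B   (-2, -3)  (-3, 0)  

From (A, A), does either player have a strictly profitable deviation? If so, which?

Jia

Ivan at (A, A) earns 7; deviating to B yields -2 — not better.
Jia earns -1; deviating to B yields 2 — a strict improvement.
Only Jia has a strictly profitable deviation.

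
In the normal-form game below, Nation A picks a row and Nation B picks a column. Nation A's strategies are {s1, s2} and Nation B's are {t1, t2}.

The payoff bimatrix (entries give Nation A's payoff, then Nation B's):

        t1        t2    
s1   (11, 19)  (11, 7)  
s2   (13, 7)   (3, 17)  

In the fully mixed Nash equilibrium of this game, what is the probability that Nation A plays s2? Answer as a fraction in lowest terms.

6/11

Let x be the probability that Nation A plays s1. In a completely mixed equilibrium, Nation B must be indifferent between t1 and t2.
Nation B's expected payoff from t1 is 19x + 7(1−x); from t2 it is 7x + 17(1−x).
Setting these equal: 12x + 7 = −10x + 17, so x = 5/11.
Therefore Nation A plays s2 with probability 1 − 5/11 = 6/11.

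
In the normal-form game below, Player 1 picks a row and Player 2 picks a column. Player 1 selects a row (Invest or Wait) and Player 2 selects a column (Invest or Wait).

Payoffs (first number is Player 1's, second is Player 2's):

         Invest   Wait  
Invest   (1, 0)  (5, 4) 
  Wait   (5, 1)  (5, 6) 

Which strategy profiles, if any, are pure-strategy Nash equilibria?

(Invest, Wait) and (Wait, Wait)

(Invest, Invest): Player 1 prefers Wait (5 > 1); Player 2 prefers Wait (4 > 0) — not an equilibrium.
(Invest, Wait): Player 1 gets 5 ≥ 5 from Wait, and Player 2 gets 4 ≥ 0 from Invest — Nash equilibrium.
(Wait, Invest): Player 2 prefers Wait (6 > 1) — not an equilibrium.
(Wait, Wait): Player 1 gets 5 ≥ 5 from Invest, and Player 2 gets 6 ≥ 1 from Invest — Nash equilibrium.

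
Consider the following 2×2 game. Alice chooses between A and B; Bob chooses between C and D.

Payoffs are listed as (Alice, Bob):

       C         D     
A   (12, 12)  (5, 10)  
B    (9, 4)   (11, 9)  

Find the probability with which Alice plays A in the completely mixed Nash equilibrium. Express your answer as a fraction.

Let x be the probability that Alice plays A. In a completely mixed equilibrium, Bob must be indifferent between C and D.
Bob's expected payoff from C is 12x + 4(1−x); from D it is 10x + 9(1−x).
Setting these equal: 8x + 4 = x + 9, so x = 5/7.

5/7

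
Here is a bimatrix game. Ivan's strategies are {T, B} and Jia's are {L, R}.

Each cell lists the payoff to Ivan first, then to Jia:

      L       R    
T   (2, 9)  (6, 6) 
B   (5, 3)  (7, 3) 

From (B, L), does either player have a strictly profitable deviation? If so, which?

Ivan at (B, L) earns 5; deviating to T yields 2 — not better.
Jia earns 3; deviating to R yields 3 — not better.
Neither player can strictly improve; the profile is a Nash equilibrium.

Neither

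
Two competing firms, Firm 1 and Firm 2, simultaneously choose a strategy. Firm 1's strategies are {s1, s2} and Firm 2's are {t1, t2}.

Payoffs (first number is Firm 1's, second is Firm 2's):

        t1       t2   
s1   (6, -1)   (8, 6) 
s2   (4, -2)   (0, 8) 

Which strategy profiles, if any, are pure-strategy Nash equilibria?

(s1, t1): Firm 2 prefers t2 (6 > -1) — not an equilibrium.
(s1, t2): Firm 1 gets 8 ≥ 0 from s2, and Firm 2 gets 6 ≥ -1 from t1 — Nash equilibrium.
(s2, t1): Firm 1 prefers s1 (6 > 4); Firm 2 prefers t2 (8 > -2) — not an equilibrium.
(s2, t2): Firm 1 prefers s1 (8 > 0) — not an equilibrium.

(s1, t2)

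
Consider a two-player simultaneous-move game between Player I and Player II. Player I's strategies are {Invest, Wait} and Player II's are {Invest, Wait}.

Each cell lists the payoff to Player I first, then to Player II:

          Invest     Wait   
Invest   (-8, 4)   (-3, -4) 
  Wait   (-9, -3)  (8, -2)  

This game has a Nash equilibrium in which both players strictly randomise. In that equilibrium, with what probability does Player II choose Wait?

1/12

Let q be the probability that Player II plays Invest. In a completely mixed equilibrium, Player I must be indifferent between Invest and Wait.
Player I's expected payoff from Invest is −8q − 3(1−q); from Wait it is −9q + 8(1−q).
Setting these equal: −5q − 3 = −17q + 8, so q = 11/12.
Therefore Player II plays Wait with probability 1 − 11/12 = 1/12.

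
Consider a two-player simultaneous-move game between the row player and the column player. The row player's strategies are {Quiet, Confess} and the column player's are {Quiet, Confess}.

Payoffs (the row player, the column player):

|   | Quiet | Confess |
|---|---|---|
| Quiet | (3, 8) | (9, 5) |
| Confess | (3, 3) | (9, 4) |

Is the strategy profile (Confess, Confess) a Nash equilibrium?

At (Confess, Confess), the row player earns 9; switching to Quiet would give 9, so the row player has no profitable deviation.
The column player earns 4; switching to Quiet would give 3, so the column player has no profitable deviation.
Neither player can gain by a unilateral deviation, so this profile is a Nash equilibrium.

Yes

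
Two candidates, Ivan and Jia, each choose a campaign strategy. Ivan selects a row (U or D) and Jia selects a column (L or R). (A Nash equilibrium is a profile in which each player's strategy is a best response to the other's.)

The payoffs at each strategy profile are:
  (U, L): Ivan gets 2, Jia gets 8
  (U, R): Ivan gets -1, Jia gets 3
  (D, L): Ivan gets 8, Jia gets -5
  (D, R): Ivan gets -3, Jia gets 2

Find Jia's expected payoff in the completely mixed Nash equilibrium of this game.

First find x, the probability Ivan plays U, from Jia's indifference between L and R: 8x − 5(1−x) = 3x + 2(1−x), giving x = 7/12.
Since Jia is indifferent in equilibrium, Jia's expected payoff equals the payoff from either column against (7/12, 5/12). Using L: 8(7/12) − 5(5/12) = 31/12.

31/12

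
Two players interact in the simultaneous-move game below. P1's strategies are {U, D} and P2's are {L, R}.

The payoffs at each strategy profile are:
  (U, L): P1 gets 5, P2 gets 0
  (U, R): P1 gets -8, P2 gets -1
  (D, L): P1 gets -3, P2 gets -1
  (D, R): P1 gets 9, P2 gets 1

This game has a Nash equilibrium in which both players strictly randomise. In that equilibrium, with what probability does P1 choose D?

1/3

Let x be the probability that P1 plays U. In a completely mixed equilibrium, P2 must be indifferent between L and R.
P2's expected payoff from L is −(1−x); from R it is −x + (1−x).
Setting these equal: x − 1 = −2x + 1, so x = 2/3.
Therefore P1 plays D with probability 1 − 2/3 = 1/3.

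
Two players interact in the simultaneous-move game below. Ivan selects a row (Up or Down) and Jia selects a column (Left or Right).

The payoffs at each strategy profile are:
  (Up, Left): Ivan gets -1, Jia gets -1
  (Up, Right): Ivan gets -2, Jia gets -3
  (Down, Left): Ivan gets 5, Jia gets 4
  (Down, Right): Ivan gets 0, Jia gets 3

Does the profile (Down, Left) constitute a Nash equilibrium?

At (Down, Left), Ivan earns 5; switching to Up would give -1, so Ivan has no profitable deviation.
Jia earns 4; switching to Right would give 3, so Jia has no profitable deviation.
Neither player can gain by a unilateral deviation, so this profile is a Nash equilibrium.

Yes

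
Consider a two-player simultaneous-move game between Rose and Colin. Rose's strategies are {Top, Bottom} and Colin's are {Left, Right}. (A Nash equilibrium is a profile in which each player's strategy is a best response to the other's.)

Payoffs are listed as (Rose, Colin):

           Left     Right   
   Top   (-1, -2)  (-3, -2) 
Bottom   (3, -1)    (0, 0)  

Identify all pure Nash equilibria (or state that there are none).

(Top, Left): Rose prefers Bottom (3 > -1) — not an equilibrium.
(Top, Right): Rose prefers Bottom (0 > -3) — not an equilibrium.
(Bottom, Left): Colin prefers Right (0 > -1) — not an equilibrium.
(Bottom, Right): Rose gets 0 ≥ -3 from Top, and Colin gets 0 ≥ -1 from Left — Nash equilibrium.

(Bottom, Right)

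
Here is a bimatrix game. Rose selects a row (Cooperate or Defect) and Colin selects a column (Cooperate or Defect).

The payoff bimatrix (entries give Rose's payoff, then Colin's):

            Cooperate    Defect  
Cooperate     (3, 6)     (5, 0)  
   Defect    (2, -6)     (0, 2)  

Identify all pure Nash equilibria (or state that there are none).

(Cooperate, Cooperate): Rose gets 3 ≥ 2 from Defect, and Colin gets 6 ≥ 0 from Defect — Nash equilibrium.
(Cooperate, Defect): Colin prefers Cooperate (6 > 0) — not an equilibrium.
(Defect, Cooperate): Rose prefers Cooperate (3 > 2); Colin prefers Defect (2 > -6) — not an equilibrium.
(Defect, Defect): Rose prefers Cooperate (5 > 0) — not an equilibrium.

(Cooperate, Cooperate)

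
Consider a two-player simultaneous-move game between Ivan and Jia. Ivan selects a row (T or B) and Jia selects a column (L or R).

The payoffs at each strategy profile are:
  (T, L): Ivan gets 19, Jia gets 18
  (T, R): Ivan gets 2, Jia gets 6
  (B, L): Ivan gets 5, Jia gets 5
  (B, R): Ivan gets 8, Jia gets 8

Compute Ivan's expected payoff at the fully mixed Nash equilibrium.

71/10

First find q, the probability Jia plays L, from Ivan's indifference between T and B: 19q + 2(1−q) = 5q + 8(1−q), giving q = 3/10.
Since Ivan is indifferent in equilibrium, Ivan's expected payoff equals the payoff from either row against (3/10, 7/10). Using T: 19(3/10) + 2(7/10) = 71/10.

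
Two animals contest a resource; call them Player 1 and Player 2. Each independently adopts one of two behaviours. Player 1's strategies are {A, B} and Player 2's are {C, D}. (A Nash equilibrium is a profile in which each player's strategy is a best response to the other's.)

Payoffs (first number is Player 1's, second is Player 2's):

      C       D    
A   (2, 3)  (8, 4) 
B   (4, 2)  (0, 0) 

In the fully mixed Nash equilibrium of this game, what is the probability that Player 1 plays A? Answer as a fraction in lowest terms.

2/3

Let p be the probability that Player 1 plays A. In a completely mixed equilibrium, Player 2 must be indifferent between C and D.
Player 2's expected payoff from C is 3p + 2(1−p); from D it is 4p.
Setting these equal: p + 2 = 4p, so p = 2/3.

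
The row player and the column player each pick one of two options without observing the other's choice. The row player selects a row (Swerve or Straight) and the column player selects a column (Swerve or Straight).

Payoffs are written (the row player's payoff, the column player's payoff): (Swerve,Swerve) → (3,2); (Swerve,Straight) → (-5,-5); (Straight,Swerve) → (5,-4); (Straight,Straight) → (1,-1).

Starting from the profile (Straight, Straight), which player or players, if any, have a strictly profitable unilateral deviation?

Neither

The row player at (Straight, Straight) earns 1; deviating to Swerve yields -5 — not better.
The column player earns -1; deviating to Swerve yields -4 — not better.
Neither player can strictly improve; the profile is a Nash equilibrium.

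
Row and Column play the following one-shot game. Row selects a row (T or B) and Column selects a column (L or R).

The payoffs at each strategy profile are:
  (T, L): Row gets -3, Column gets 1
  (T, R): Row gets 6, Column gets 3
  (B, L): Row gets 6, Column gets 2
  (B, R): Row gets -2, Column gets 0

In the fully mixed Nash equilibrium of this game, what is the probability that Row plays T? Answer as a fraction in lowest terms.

Let r be the probability that Row plays T. In a completely mixed equilibrium, Column must be indifferent between L and R.
Column's expected payoff from L is r + 2(1−r); from R it is 3r.
Setting these equal: −r + 2 = 3r, so r = 1/2.

1/2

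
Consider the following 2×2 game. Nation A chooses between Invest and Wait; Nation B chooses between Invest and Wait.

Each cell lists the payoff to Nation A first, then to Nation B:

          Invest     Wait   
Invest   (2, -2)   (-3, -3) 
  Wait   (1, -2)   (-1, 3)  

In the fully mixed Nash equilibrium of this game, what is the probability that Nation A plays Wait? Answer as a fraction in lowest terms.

1/6

Let x be the probability that Nation A plays Invest. In a completely mixed equilibrium, Nation B must be indifferent between Invest and Wait.
Nation B's expected payoff from Invest is −2x − 2(1−x); from Wait it is −3x + 3(1−x).
Setting these equal: -2 = −6x + 3, so x = 5/6.
Therefore Nation A plays Wait with probability 1 − 5/6 = 1/6.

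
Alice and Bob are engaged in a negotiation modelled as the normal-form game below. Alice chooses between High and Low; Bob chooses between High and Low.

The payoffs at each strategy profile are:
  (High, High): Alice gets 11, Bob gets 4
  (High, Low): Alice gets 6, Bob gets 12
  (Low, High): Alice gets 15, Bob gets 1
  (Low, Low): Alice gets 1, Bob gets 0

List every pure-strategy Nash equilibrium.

(High, Low) and (Low, High)

(High, High): Alice prefers Low (15 > 11); Bob prefers Low (12 > 4) — not an equilibrium.
(High, Low): Alice gets 6 ≥ 1 from Low, and Bob gets 12 ≥ 4 from High — Nash equilibrium.
(Low, High): Alice gets 15 ≥ 11 from High, and Bob gets 1 ≥ 0 from Low — Nash equilibrium.
(Low, Low): Alice prefers High (6 > 1); Bob prefers High (1 > 0) — not an equilibrium.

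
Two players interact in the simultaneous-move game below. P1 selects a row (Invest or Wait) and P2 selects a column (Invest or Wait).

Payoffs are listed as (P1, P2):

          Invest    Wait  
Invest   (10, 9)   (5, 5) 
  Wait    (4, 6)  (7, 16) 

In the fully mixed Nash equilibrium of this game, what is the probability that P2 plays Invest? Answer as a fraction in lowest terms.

1/4

Let c be the probability that P2 plays Invest. In a completely mixed equilibrium, P1 must be indifferent between Invest and Wait.
P1's expected payoff from Invest is 10c + 5(1−c); from Wait it is 4c + 7(1−c).
Setting these equal: 5c + 5 = −3c + 7, so c = 1/4.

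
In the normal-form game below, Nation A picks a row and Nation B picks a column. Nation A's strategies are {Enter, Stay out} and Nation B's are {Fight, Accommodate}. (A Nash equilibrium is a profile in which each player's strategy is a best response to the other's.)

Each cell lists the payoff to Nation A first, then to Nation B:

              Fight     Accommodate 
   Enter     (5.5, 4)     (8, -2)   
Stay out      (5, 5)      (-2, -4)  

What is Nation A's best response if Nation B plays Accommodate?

Enter

Against Accommodate, Nation A earns 8 from Enter and -2 from Stay out.
So Enter is the best response.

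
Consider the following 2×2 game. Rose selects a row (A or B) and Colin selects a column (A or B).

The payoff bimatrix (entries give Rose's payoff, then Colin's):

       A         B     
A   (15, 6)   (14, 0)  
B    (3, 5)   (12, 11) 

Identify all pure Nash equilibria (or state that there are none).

(A, A): Rose gets 15 ≥ 3 from B, and Colin gets 6 ≥ 0 from B — Nash equilibrium.
(A, B): Colin prefers A (6 > 0) — not an equilibrium.
(B, A): Rose prefers A (15 > 3); Colin prefers B (11 > 5) — not an equilibrium.
(B, B): Rose prefers A (14 > 12) — not an equilibrium.

(A, A)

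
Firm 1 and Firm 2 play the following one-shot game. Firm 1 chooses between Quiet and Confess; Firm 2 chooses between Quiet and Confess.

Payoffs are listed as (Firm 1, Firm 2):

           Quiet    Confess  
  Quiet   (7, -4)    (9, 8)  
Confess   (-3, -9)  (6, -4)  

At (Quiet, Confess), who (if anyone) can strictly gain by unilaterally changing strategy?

Neither

Firm 1 at (Quiet, Confess) earns 9; deviating to Confess yields 6 — not better.
Firm 2 earns 8; deviating to Quiet yields -4 — not better.
Neither player can strictly improve; the profile is a Nash equilibrium.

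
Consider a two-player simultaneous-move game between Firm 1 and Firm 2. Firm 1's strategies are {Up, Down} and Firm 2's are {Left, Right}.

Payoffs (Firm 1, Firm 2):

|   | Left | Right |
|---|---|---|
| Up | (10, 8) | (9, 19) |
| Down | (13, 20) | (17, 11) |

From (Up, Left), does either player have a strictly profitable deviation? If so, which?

Both

Firm 1 at (Up, Left) earns 10; deviating to Down yields 13 — a strict improvement.
Firm 2 earns 8; deviating to Right yields 19 — a strict improvement.
Both Firm 1 and Firm 2 have strictly profitable deviations.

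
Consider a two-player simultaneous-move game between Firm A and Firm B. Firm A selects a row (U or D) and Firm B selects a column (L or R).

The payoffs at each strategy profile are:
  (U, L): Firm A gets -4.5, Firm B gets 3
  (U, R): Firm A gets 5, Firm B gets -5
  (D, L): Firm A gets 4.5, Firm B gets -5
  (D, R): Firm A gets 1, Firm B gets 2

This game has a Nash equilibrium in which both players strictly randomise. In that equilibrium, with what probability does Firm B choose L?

4/13

Let y be the probability that Firm B plays L. In a completely mixed equilibrium, Firm A must be indifferent between U and D.
Firm A's expected payoff from U is −4.5y + 5(1−y); from D it is 4.5y + (1−y).
Setting these equal: −9.5y + 5 = 3.5y + 1, so y = 4/13.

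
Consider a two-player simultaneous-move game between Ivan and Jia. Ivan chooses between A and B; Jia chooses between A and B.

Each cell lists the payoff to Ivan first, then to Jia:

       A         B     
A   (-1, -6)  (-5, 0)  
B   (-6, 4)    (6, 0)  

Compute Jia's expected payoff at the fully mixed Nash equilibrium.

First find x, the probability Ivan plays A, from Jia's indifference between A and B: −6x + 4(1−x) = 0, giving x = 2/5.
Since Jia is indifferent in equilibrium, Jia's expected payoff equals the payoff from either column against (2/5, 3/5). Using A: −6(2/5) + 4(3/5) = 0.

0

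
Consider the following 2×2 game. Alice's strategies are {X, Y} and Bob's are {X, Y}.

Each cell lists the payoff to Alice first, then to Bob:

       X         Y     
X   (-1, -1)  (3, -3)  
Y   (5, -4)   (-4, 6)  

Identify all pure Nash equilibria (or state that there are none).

(X, X): Alice prefers Y (5 > -1) — not an equilibrium.
(X, Y): Bob prefers X (-1 > -3) — not an equilibrium.
(Y, X): Bob prefers Y (6 > -4) — not an equilibrium.
(Y, Y): Alice prefers X (3 > -4) — not an equilibrium.

none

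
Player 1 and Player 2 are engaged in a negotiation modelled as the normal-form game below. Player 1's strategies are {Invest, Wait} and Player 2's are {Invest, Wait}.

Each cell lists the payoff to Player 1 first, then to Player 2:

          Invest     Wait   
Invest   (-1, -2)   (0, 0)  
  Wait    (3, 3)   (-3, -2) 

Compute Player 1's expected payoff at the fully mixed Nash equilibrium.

-3/7

First find q, the probability Player 2 plays Invest, from Player 1's indifference between Invest and Wait: −q = 3q − 3(1−q), giving q = 3/7.
Since Player 1 is indifferent in equilibrium, Player 1's expected payoff equals the payoff from either row against (3/7, 4/7). Using Invest: −(3/7) = -3/7.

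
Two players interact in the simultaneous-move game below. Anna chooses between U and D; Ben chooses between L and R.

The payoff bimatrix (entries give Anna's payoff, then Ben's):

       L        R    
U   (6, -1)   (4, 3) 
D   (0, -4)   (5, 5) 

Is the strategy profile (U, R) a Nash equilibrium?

No

At (U, R), Anna earns 4; switching to D would give 5, so Anna would deviate.
Ben earns 3; switching to L would give -1, so Ben has no profitable deviation.
Since at least one player can profitably deviate, this is not a Nash equilibrium.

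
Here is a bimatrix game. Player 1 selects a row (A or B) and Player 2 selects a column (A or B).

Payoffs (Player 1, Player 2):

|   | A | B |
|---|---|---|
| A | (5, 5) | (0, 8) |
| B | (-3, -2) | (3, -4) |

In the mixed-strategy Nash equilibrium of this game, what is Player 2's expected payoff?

First find p, the probability Player 1 plays A, from Player 2's indifference between A and B: 5p − 2(1−p) = 8p − 4(1−p), giving p = 2/5.
Since Player 2 is indifferent in equilibrium, Player 2's expected payoff equals the payoff from either column against (2/5, 3/5). Using A: 5(2/5) − 2(3/5) = 4/5.

4/5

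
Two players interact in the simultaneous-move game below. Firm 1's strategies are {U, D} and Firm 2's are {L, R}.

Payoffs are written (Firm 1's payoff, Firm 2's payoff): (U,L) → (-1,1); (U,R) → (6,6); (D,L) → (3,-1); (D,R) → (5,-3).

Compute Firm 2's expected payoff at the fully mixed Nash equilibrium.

-3/7

First find x, the probability Firm 1 plays U, from Firm 2's indifference between L and R: x − (1−x) = 6x − 3(1−x), giving x = 2/7.
Since Firm 2 is indifferent in equilibrium, Firm 2's expected payoff equals the payoff from either column against (2/7, 5/7). Using L: (2/7) − (5/7) = -3/7.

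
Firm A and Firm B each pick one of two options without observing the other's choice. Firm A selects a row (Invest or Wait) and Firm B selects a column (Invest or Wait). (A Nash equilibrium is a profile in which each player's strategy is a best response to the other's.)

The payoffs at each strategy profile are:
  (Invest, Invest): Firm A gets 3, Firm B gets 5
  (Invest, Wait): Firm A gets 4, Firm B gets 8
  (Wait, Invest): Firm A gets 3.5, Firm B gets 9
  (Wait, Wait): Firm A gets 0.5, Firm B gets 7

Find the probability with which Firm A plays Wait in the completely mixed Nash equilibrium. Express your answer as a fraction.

Let x be the probability that Firm A plays Invest. In a completely mixed equilibrium, Firm B must be indifferent between Invest and Wait.
Firm B's expected payoff from Invest is 5x + 9(1−x); from Wait it is 8x + 7(1−x).
Setting these equal: −4x + 9 = x + 7, so x = 2/5.
Therefore Firm A plays Wait with probability 1 − 2/5 = 3/5.

3/5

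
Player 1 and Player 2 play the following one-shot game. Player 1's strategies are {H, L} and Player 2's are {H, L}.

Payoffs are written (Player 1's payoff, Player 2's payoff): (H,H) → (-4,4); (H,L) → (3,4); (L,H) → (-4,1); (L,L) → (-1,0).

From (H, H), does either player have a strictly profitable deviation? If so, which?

Neither

Player 1 at (H, H) earns -4; deviating to L yields -4 — not better.
Player 2 earns 4; deviating to L yields 4 — not better.
Neither player can strictly improve; the profile is a Nash equilibrium.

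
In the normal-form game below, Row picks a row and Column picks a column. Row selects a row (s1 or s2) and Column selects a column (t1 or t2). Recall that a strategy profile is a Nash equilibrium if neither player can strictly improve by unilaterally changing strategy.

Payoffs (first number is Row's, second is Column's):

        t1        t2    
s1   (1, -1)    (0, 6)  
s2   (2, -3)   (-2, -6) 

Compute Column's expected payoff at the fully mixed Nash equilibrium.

-12/5

First find x, the probability Row plays s1, from Column's indifference between t1 and t2: −x − 3(1−x) = 6x − 6(1−x), giving x = 3/10.
Since Column is indifferent in equilibrium, Column's expected payoff equals the payoff from either column against (3/10, 7/10). Using t1: −(3/10) − 3(7/10) = -12/5.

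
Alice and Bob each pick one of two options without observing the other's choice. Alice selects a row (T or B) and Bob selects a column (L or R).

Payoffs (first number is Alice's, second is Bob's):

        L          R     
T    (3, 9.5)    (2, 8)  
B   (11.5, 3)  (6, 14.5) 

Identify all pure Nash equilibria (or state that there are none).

(B, R)

(T, L): Alice prefers B (11.5 > 3) — not an equilibrium.
(T, R): Alice prefers B (6 > 2); Bob prefers L (9.5 > 8) — not an equilibrium.
(B, L): Bob prefers R (14.5 > 3) — not an equilibrium.
(B, R): Alice gets 6 ≥ 2 from T, and Bob gets 14.5 ≥ 3 from L — Nash equilibrium.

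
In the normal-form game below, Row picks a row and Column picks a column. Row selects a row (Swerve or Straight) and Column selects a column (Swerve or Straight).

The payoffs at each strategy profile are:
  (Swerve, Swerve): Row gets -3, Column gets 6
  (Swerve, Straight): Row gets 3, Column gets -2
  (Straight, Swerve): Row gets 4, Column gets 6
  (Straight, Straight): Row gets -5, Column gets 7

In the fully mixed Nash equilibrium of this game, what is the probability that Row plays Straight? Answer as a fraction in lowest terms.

Let r be the probability that Row plays Swerve. In a completely mixed equilibrium, Column must be indifferent between Swerve and Straight.
Column's expected payoff from Swerve is 6r + 6(1−r); from Straight it is −2r + 7(1−r).
Setting these equal: 6 = −9r + 7, so r = 1/9.
Therefore Row plays Straight with probability 1 − 1/9 = 8/9.

8/9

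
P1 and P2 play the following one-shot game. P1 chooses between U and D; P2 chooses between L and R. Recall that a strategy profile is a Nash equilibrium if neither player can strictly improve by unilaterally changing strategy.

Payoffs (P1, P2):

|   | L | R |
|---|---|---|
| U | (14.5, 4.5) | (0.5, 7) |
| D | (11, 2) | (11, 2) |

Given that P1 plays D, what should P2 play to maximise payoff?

either — both L and R are best responses

Against D, P2 earns 2 from L and 2 from R.
So either strategy is a best response.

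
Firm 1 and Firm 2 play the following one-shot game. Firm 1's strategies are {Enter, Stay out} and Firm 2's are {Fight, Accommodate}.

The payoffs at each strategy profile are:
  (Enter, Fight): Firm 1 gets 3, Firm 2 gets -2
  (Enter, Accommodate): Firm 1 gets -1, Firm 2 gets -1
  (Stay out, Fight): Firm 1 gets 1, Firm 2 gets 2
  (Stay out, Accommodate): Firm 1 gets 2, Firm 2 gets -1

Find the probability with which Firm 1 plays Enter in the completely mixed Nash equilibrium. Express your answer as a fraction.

3/4

Let p be the probability that Firm 1 plays Enter. In a completely mixed equilibrium, Firm 2 must be indifferent between Fight and Accommodate.
Firm 2's expected payoff from Fight is −2p + 2(1−p); from Accommodate it is −p − (1−p).
Setting these equal: −4p + 2 = -1, so p = 3/4.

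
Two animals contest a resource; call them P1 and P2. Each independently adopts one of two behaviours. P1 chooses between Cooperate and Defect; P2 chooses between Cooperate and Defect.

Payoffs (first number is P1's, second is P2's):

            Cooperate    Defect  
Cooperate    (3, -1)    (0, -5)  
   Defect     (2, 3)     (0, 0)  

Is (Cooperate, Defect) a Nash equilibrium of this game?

No

At (Cooperate, Defect), P1 earns 0; switching to Defect would give 0, so P1 has no profitable deviation.
P2 earns -5; switching to Cooperate would give -1, so P2 would deviate.
Since at least one player can profitably deviate, this is not a Nash equilibrium.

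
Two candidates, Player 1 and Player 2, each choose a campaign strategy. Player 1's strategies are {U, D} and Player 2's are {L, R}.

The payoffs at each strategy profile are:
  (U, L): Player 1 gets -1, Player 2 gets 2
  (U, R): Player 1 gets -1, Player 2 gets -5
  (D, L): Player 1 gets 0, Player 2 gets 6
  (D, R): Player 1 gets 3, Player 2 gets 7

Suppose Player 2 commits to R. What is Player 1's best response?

Against R, Player 1 earns -1 from U and 3 from D.
So D is the best response.

D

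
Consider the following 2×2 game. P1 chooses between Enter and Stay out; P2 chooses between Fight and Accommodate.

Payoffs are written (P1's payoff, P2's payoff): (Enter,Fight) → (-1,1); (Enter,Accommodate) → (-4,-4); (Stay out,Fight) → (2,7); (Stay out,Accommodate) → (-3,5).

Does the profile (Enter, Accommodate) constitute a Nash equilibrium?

No

At (Enter, Accommodate), P1 earns -4; switching to Stay out would give -3, so P1 would deviate.
P2 earns -4; switching to Fight would give 1, so P2 would deviate.
Since at least one player can profitably deviate, this is not a Nash equilibrium.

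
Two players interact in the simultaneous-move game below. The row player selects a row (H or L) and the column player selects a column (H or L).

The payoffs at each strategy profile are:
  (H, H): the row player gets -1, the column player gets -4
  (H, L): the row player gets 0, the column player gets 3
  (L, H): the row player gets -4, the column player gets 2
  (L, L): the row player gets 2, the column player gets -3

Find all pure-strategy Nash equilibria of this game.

(H, H): the column player prefers L (3 > -4) — not an equilibrium.
(H, L): the row player prefers L (2 > 0) — not an equilibrium.
(L, H): the row player prefers H (-1 > -4) — not an equilibrium.
(L, L): the column player prefers H (2 > -3) — not an equilibrium.

none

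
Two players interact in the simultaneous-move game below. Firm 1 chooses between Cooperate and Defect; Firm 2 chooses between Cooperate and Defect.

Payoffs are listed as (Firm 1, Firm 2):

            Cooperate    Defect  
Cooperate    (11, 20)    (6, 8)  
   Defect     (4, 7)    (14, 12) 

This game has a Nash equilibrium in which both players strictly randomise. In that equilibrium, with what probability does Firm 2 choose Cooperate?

8/15

Let q be the probability that Firm 2 plays Cooperate. In a completely mixed equilibrium, Firm 1 must be indifferent between Cooperate and Defect.
Firm 1's expected payoff from Cooperate is 11q + 6(1−q); from Defect it is 4q + 14(1−q).
Setting these equal: 5q + 6 = −10q + 14, so q = 8/15.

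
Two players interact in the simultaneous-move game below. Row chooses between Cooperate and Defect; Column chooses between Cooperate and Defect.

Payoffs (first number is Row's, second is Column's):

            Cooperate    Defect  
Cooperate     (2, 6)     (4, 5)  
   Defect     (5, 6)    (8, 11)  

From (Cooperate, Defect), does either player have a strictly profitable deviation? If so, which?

Row at (Cooperate, Defect) earns 4; deviating to Defect yields 8 — a strict improvement.
Column earns 5; deviating to Cooperate yields 6 — a strict improvement.
Both Row and Column have strictly profitable deviations.

Both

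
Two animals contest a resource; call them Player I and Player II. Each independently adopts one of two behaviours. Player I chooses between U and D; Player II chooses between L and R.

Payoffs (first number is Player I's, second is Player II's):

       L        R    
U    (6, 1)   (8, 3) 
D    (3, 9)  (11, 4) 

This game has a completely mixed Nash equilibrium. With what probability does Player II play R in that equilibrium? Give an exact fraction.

Let q be the probability that Player II plays L. In a completely mixed equilibrium, Player I must be indifferent between U and D.
Player I's expected payoff from U is 6q + 8(1−q); from D it is 3q + 11(1−q).
Setting these equal: −2q + 8 = −8q + 11, so q = 1/2.
Therefore Player II plays R with probability 1 − 1/2 = 1/2.

1/2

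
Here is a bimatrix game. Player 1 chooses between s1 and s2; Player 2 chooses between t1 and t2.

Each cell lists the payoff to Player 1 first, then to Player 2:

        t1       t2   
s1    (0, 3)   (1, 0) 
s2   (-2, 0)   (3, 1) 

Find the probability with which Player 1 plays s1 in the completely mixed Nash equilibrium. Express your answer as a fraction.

1/4

Let p be the probability that Player 1 plays s1. In a completely mixed equilibrium, Player 2 must be indifferent between t1 and t2.
Player 2's expected payoff from t1 is 3p; from t2 it is (1−p).
Setting these equal: 3p = −p + 1, so p = 1/4.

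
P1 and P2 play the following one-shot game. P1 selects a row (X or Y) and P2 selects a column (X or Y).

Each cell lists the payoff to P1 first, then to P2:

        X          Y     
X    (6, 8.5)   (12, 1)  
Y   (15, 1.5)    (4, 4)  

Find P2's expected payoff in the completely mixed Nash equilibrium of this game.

First find p, the probability P1 plays X, from P2's indifference between X and Y: 8.5p + 1.5(1−p) = p + 4(1−p), giving p = 1/4.
Since P2 is indifferent in equilibrium, P2's expected payoff equals the payoff from either column against (1/4, 3/4). Using X: 8.5(1/4) + 1.5(3/4) = 13/4.

13/4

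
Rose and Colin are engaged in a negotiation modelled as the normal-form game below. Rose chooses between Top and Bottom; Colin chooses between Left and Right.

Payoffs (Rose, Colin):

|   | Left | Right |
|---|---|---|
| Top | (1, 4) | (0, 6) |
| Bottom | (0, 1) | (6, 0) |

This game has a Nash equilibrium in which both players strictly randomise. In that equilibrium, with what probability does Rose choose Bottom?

2/3

Let x be the probability that Rose plays Top. In a completely mixed equilibrium, Colin must be indifferent between Left and Right.
Colin's expected payoff from Left is 4x + (1−x); from Right it is 6x.
Setting these equal: 3x + 1 = 6x, so x = 1/3.
Therefore Rose plays Bottom with probability 1 − 1/3 = 2/3.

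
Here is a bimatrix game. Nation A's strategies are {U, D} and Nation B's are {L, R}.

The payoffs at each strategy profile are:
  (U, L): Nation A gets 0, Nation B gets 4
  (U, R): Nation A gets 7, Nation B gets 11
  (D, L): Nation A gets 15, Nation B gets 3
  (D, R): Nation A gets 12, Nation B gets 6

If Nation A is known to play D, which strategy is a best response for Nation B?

R

Against D, Nation B earns 3 from L and 6 from R.
So R is the best response.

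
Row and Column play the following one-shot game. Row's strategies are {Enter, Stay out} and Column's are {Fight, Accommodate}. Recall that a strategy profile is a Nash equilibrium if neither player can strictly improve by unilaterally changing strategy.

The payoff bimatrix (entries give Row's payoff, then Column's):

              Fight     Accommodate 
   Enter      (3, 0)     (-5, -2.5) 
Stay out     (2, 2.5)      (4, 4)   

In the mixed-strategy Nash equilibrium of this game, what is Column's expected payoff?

25/16

First find p, the probability Row plays Enter, from Column's indifference between Fight and Accommodate: 2.5(1−p) = −2.5p + 4(1−p), giving p = 3/8.
Since Column is indifferent in equilibrium, Column's expected payoff equals the payoff from either column against (3/8, 5/8). Using Fight: 2.5(5/8) = 25/16.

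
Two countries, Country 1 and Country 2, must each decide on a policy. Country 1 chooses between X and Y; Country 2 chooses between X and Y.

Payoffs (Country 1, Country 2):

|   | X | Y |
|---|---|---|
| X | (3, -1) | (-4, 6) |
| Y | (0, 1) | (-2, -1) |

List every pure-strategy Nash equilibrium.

none

(X, X): Country 2 prefers Y (6 > -1) — not an equilibrium.
(X, Y): Country 1 prefers Y (-2 > -4) — not an equilibrium.
(Y, X): Country 1 prefers X (3 > 0) — not an equilibrium.
(Y, Y): Country 2 prefers X (1 > -1) — not an equilibrium.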